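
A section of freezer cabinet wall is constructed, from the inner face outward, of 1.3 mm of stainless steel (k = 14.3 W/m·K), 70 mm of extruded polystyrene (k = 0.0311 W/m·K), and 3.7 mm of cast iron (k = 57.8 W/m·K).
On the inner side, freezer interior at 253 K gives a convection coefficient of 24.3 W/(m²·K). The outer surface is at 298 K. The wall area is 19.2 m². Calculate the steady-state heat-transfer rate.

Treating each layer as a thermal resistance in series:
R_inner film = 1/(h_i·A) = 1/(24.3×19.2) = 0.002143 K/W
R_stainless steel = L/(kA) = 0.0013/(14.3×19.2) = 4.735×10^-6 K/W
R_extruded polystyrene = L/(kA) = 0.07/(0.0311×19.2) = 0.1172 K/W
R_cast iron = L/(kA) = 0.0037/(57.8×19.2) = 3.334×10^-6 K/W
R_total = 0.1194 K/W
Q = ΔT / R_total = 45 / 0.1194

Q ≈ 377 W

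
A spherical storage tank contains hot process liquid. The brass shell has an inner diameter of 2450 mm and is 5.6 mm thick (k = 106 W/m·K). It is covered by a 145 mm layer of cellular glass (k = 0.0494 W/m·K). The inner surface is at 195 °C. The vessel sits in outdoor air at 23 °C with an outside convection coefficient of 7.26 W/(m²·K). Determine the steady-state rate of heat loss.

Q ≈ 1200 W

Spherical conduction: R = (1/r_in − 1/r_out)/(4πk) per layer; series-sum.
R_brass shell = (1/1.225 − 1/1.2306)/(4π×106) = 2.789×10^-6 K/W
R_cellular glass = (1/1.2306 − 1/1.3756)/(4π×0.0494) = 0.138 K/W
R_outer film = 1/(h·4πr_o²) = 1/(7.26×4π×1.3756²) = 0.005793 K/W
R_total = 0.1438 K/W
Q = ΔT/R_total = 172/0.1438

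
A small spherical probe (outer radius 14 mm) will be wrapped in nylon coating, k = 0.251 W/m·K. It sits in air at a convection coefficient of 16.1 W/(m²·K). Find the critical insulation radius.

For a sphere r_cr = 2k/h = 2×0.251/16.1
r_cr = 31.2 mm; since the bare radius (14 mm) is below r_cr, adding a thin layer of insulation will *increase* heat loss.

r_cr ≈ 31.2 mm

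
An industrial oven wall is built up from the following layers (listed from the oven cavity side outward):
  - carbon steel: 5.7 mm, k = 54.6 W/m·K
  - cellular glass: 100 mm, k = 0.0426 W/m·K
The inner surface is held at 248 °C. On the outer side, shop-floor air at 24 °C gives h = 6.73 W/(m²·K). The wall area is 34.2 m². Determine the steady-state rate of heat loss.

Q ≈ 3070 W

Treating each layer as a thermal resistance in series:
R_carbon steel = L/(kA) = 0.0057/(54.6×34.2) = 3.053×10^-6 K/W
R_cellular glass = L/(kA) = 0.1/(0.0426×34.2) = 0.06864 K/W
R_outer film = 1/(h_o·A) = 1/(6.73×34.2) = 0.004345 K/W
R_total = 0.07299 K/W
Q = ΔT / R_total = 224 / 0.07299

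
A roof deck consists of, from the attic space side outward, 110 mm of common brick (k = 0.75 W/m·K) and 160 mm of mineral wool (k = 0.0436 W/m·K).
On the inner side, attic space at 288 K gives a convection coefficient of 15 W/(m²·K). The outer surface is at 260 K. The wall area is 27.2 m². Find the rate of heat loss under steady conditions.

Q ≈ 196 W

Model the wall as resistances in series:
R_inner film = 1/(h_i·A) = 1/(15×27.2) = 0.002451 K/W
R_common brick = L/(kA) = 0.11/(0.75×27.2) = 0.005392 K/W
R_mineral wool = L/(kA) = 0.16/(0.0436×27.2) = 0.1349 K/W
R_total = 0.1428 K/W
Q = ΔT / R_total = 28 / 0.1428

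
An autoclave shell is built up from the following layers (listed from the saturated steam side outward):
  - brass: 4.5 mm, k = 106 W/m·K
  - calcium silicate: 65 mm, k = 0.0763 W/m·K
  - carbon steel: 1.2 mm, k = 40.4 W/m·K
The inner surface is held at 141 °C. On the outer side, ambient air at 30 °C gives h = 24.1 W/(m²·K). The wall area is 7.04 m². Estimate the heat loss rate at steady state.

Treating each layer as a thermal resistance in series:
R_brass = L/(kA) = 0.0045/(106×7.04) = 6.03×10^-6 K/W
R_calcium silicate = L/(kA) = 0.065/(0.0763×7.04) = 0.121 K/W
R_carbon steel = L/(kA) = 0.0012/(40.4×7.04) = 4.219×10^-6 K/W
R_outer film = 1/(h_o·A) = 1/(24.1×7.04) = 0.005894 K/W
R_total = 0.1269 K/W
Q = ΔT / R_total = 111 / 0.1269

Q ≈ 875 W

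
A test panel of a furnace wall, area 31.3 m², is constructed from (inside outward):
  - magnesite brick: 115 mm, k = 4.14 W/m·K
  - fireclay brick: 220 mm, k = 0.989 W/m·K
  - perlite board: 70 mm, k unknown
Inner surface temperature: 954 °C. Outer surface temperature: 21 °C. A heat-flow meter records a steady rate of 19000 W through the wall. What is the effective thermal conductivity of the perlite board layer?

k ≈ 0.0544 W/(m·K)

Treating each layer as a thermal resistance in series:
R_magnesite brick = L/(kA) = 0.115/(4.14×31.3) = 8.875×10^-4 K/W
R_fireclay brick = L/(kA) = 0.22/(0.989×31.3) = 0.007107 K/W
Sum of known resistances R_other = 0.007994 K/W
Total R = ΔT/Q = 933/19000 = 0.04911 K/W
R_perlite board = R_total − R_other = 0.04111 K/W
k = L/(R·A) = 0.07/(0.04111×31.3)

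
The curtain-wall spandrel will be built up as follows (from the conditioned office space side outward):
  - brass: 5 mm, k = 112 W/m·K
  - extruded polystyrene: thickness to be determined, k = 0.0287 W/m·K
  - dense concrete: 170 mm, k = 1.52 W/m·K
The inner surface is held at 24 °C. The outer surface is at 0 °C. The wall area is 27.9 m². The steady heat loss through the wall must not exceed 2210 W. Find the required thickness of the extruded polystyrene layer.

Using the resistance-network approach (series):
R_brass = L/(kA) = 0.005/(112×27.9) = 1.6×10^-6 K/W
R_dense concrete = L/(kA) = 0.17/(1.52×27.9) = 0.004009 K/W
Sum of the known resistances R_other = 0.00401 K/W
Required total resistance R_tot = ΔT/Q_allow = 24/2210 = 0.01086 K/W
R_extruded polystyrene = R_tot − R_other = 0.006849 K/W
L = R·k·A = 0.006849×0.0287×27.9

L ≈ 5.48 mm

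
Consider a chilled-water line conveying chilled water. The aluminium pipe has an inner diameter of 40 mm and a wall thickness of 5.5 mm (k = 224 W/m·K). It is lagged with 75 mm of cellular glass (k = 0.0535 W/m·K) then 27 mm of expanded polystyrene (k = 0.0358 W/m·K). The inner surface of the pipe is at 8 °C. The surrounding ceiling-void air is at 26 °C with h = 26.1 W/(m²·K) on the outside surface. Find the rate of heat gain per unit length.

Per-layer cylindrical resistances, series-summed:
R_aluminium pipe wall = ln(25.5/20)/(2π×224×1) = 1.726×10^-4 K/W
R_cellular glass = ln(100.5/25.5)/(2π×0.0535×1) = 4.08 K/W
R_expanded polystyrene = ln(127.5/100.5)/(2π×0.0358×1) = 1.058 K/W
R_outer film = 1/(h_o·2πr_oL) = 1/(26.1×2π×0.1275×1) = 0.04783 K/W
R_total = 5.186 K/W
Q = ΔT/R_total = 18/5.186

q′ ≈ 3.47 W/m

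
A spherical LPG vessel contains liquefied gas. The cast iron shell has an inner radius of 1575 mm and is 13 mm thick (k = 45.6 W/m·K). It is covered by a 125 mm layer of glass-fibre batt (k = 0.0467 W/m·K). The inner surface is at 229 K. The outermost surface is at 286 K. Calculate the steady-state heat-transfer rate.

Q ≈ 728 W

For a spherical shell R = (1/r₁ − 1/r₂)/(4πk); film R = 1/(h·4πr²). In series:
R_cast iron shell = (1/1.575 − 1/1.588)/(4π×45.6) = 9.071×10^-6 K/W
R_glass-fibre batt = (1/1.588 − 1/1.713)/(4π×0.0467) = 0.0783 K/W
R_total = 0.07831 K/W
Q = ΔT/R_total = 57/0.07831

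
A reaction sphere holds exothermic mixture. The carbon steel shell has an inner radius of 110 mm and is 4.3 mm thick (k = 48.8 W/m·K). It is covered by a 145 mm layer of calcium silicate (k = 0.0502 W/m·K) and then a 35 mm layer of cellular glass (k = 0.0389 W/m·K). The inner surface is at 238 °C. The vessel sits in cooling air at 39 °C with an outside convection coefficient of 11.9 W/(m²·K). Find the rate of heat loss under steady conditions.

Q ≈ 22.7 W

Spherical conduction: R = (1/r_in − 1/r_out)/(4πk) per layer; series-sum.
R_carbon steel shell = (1/0.11 − 1/0.1143)/(4π×48.8) = 5.577×10^-4 K/W
R_calcium silicate = (1/0.1143 − 1/0.2593)/(4π×0.0502) = 7.755 K/W
R_cellular glass = (1/0.2593 − 1/0.2943)/(4π×0.0389) = 0.9382 K/W
R_outer film = 1/(h·4πr_o²) = 1/(11.9×4π×0.2943²) = 0.07721 K/W
R_total = 8.771 K/W
Q = ΔT/R_total = 199/8.771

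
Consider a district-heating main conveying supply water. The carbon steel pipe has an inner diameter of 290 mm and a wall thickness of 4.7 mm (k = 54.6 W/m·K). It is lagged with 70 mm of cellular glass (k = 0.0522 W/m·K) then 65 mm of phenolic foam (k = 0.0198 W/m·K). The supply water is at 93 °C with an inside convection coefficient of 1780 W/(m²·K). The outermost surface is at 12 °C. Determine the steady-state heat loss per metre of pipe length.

q′ ≈ 24.9 W/m

For a radial system each layer contributes R = ln(r_out/r_in)/(2πkL); films add R = 1/(hA).
R_inner film = 1/(h_i·2πr₁L) = 1/(1780×2π×0.145×1) = 6.166×10^-4 K/W
R_carbon steel pipe wall = ln(149.7/145)/(2π×54.6×1) = 9.298×10^-5 K/W
R_cellular glass = ln(219.7/149.7)/(2π×0.0522×1) = 1.17 K/W
R_phenolic foam = ln(284.7/219.7)/(2π×0.0198×1) = 2.083 K/W
R_total = 3.254 K/W
Q = ΔT/R_total = 81/3.254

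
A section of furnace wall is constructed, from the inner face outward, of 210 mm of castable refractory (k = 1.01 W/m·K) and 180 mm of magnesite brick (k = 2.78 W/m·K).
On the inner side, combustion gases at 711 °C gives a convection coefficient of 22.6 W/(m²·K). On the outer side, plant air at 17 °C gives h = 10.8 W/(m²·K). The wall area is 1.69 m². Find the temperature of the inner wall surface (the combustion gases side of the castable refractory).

Using the resistance-network approach (series):
R_inner film = 1/(h_i·A) = 1/(22.6×1.69) = 0.02618 K/W
R_castable refractory = L/(kA) = 0.21/(1.01×1.69) = 0.123 K/W
R_magnesite brick = L/(kA) = 0.18/(2.78×1.69) = 0.03831 K/W
R_outer film = 1/(h_o·A) = 1/(10.8×1.69) = 0.05479 K/W
R_total = 0.2423 K/W;  Q = ΔT/R_total = 694/0.2423 = 2864 W
T_interface = T_inner − Q·ΣR(inner→interface) = 711 − 2860×0.02618

T ≈ 636 °C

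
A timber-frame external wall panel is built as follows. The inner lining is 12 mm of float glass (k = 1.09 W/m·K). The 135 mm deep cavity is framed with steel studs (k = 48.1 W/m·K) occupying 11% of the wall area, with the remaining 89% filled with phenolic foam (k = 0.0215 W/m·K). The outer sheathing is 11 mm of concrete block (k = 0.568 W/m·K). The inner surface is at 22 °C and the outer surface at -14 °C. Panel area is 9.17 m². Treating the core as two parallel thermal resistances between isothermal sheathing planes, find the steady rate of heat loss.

Sheathing layers in series; stud and cavity paths in parallel between them.
R_inner = 0.012/(1.09×9.17) = 0.001201 K/W
R_stud  = 0.135/(48.1×0.11×9.17) = 0.002782 K/W
R_cav   = 0.135/(0.0215×0.89×9.17) = 0.7694 K/W
1/R_core = 1/R_stud + 1/R_cav → R_core = 0.002772 K/W
R_outer = 0.011/(0.568×9.17) = 0.002112 K/W
R_total = 0.006085 K/W
Q = ΔT/R_total = 36/0.006085

Q ≈ 5920 W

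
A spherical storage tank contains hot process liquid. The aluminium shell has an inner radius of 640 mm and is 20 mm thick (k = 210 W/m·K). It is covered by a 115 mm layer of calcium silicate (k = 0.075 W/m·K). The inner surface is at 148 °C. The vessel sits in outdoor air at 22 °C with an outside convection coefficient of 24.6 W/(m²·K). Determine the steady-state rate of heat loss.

For a spherical shell R = (1/r₁ − 1/r₂)/(4πk); film R = 1/(h·4πr²). In series:
R_aluminium shell = (1/0.64 − 1/0.66)/(4π×210) = 1.794×10^-5 K/W
R_calcium silicate = (1/0.66 − 1/0.775)/(4π×0.075) = 0.2386 K/W
R_outer film = 1/(h·4πr_o²) = 1/(24.6×4π×0.775²) = 0.005386 K/W
R_total = 0.244 K/W
Q = ΔT/R_total = 126/0.244

Q ≈ 516 W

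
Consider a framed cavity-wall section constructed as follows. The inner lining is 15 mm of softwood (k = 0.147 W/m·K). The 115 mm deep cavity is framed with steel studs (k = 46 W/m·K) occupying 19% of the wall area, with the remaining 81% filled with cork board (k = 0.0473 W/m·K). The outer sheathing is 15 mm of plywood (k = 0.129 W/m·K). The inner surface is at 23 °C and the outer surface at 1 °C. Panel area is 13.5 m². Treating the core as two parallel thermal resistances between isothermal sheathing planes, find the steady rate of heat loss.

Q ≈ 1280 W

Sheathing layers in series; stud and cavity paths in parallel between them.
R_inner = 0.015/(0.147×13.5) = 0.007559 K/W
R_stud  = 0.115/(46×0.19×13.5) = 9.747×10^-4 K/W
R_cav   = 0.115/(0.0473×0.81×13.5) = 0.2223 K/W
1/R_core = 1/R_stud + 1/R_cav → R_core = 9.704×10^-4 K/W
R_outer = 0.015/(0.129×13.5) = 0.008613 K/W
R_total = 0.01714 K/W
Q = ΔT/R_total = 22/0.01714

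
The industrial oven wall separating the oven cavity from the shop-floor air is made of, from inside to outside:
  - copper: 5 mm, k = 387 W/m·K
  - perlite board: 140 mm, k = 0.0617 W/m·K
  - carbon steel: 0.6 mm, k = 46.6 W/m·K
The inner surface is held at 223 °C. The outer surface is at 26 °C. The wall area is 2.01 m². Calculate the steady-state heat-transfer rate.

Treating each layer as a thermal resistance in series:
R_copper = L/(kA) = 0.005/(387×2.01) = 6.428×10^-6 K/W
R_perlite board = L/(kA) = 0.14/(0.0617×2.01) = 1.129 K/W
R_carbon steel = L/(kA) = 0.0006/(46.6×2.01) = 6.406×10^-6 K/W
R_total = 1.129 K/W
Q = ΔT / R_total = 197 / 1.129

Q ≈ 175 W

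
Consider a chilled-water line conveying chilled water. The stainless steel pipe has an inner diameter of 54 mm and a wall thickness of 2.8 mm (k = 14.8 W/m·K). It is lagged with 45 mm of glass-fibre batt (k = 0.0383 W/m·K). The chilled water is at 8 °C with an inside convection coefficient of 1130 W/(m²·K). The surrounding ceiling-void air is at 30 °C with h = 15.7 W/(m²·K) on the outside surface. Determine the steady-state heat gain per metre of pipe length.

q′ ≈ 5.55 W/m

For a radial system each layer contributes R = ln(r_out/r_in)/(2πkL); films add R = 1/(hA).
R_inner film = 1/(h_i·2πr₁L) = 1/(1130×2π×0.027×1) = 0.005216 K/W
R_stainless steel pipe wall = ln(29.8/27)/(2π×14.8×1) = 0.001061 K/W
R_glass-fibre batt = ln(74.8/29.8)/(2π×0.0383×1) = 3.824 K/W
R_outer film = 1/(h_o·2πr_oL) = 1/(15.7×2π×0.0748×1) = 0.1355 K/W
R_total = 3.966 K/W
Q = ΔT/R_total = 22/3.966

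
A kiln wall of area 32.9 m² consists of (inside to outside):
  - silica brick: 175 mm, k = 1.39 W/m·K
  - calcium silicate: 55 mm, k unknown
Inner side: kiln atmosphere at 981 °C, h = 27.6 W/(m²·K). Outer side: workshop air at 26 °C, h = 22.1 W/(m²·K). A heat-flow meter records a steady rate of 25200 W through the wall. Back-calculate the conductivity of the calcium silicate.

Series thermal resistances:
R_inner film = 1/(h_i·A) = 1/(27.6×32.9) = 0.001101 K/W
R_silica brick = L/(kA) = 0.175/(1.39×32.9) = 0.003827 K/W
R_outer film = 1/(h_o·A) = 1/(22.1×32.9) = 0.001375 K/W
Sum of known resistances R_other = 0.006303 K/W
Total R = ΔT/Q = 955/25200 = 0.0379 K/W
R_calcium silicate = R_total − R_other = 0.03159 K/W
k = L/(R·A) = 0.055/(0.03159×32.9)

k ≈ 0.0529 W/(m·K)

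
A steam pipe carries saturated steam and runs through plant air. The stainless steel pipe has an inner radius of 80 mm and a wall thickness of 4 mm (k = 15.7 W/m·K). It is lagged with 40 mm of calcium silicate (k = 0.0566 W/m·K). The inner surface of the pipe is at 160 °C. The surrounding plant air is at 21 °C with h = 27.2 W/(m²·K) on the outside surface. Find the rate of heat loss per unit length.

q′ ≈ 122 W/m

For a radial system each layer contributes R = ln(r_out/r_in)/(2πkL); films add R = 1/(hA).
R_stainless steel pipe wall = ln(84/80)/(2π×15.7×1) = 4.946×10^-4 K/W
R_calcium silicate = ln(124/84)/(2π×0.0566×1) = 1.095 K/W
R_outer film = 1/(h_o·2πr_oL) = 1/(27.2×2π×0.124×1) = 0.04719 K/W
R_total = 1.143 K/W
Q = ΔT/R_total = 139/1.143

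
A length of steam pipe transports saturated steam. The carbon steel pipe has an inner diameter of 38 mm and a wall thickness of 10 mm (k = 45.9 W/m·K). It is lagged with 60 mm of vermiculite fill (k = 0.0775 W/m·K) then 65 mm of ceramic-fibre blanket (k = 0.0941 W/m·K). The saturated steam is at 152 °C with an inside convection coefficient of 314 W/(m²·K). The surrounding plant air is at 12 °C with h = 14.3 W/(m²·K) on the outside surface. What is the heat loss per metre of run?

Per-layer cylindrical resistances, series-summed:
R_inner film = 1/(h_i·2πr₁L) = 1/(314×2π×0.019×1) = 0.02668 K/W
R_carbon steel pipe wall = ln(29/19)/(2π×45.9×1) = 0.001466 K/W
R_vermiculite fill = ln(89/29)/(2π×0.0775×1) = 2.303 K/W
R_ceramic-fibre blanket = ln(154/89)/(2π×0.0941×1) = 0.9274 K/W
R_outer film = 1/(h_o·2πr_oL) = 1/(14.3×2π×0.154×1) = 0.07227 K/W
R_total = 3.331 K/W
Q = ΔT/R_total = 140/3.331

q′ ≈ 42 W/m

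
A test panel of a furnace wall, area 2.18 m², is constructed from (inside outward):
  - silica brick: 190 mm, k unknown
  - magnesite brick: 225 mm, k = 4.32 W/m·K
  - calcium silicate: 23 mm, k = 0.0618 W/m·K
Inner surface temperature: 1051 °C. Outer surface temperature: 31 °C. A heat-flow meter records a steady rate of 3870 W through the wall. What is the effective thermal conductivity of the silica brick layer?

Treating each layer as a thermal resistance in series:
R_magnesite brick = L/(kA) = 0.225/(4.32×2.18) = 0.02389 K/W
R_calcium silicate = L/(kA) = 0.023/(0.0618×2.18) = 0.1707 K/W
Sum of known resistances R_other = 0.1946 K/W
Total R = ΔT/Q = 1020/3870 = 0.2636 K/W
R_silica brick = R_total − R_other = 0.06896 K/W
k = L/(R·A) = 0.19/(0.06896×2.18)

k ≈ 1.26 W/(m·K)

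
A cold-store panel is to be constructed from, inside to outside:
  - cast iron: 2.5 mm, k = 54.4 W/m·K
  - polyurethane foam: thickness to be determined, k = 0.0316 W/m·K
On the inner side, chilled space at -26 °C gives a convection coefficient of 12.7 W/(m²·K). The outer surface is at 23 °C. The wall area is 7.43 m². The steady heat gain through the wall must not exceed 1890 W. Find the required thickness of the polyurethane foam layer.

Model the wall as resistances in series:
R_inner film = 1/(h_i·A) = 1/(12.7×7.43) = 0.0106 K/W
R_cast iron = L/(kA) = 0.0025/(54.4×7.43) = 6.185×10^-6 K/W
Sum of the known resistances R_other = 0.0106 K/W
Required total resistance R_tot = ΔT/Q_allow = 49/1890 = 0.02593 K/W
R_polyurethane foam = R_tot − R_other = 0.01532 K/W
L = R·k·A = 0.01532×0.0316×7.43

L ≈ 3.6 mm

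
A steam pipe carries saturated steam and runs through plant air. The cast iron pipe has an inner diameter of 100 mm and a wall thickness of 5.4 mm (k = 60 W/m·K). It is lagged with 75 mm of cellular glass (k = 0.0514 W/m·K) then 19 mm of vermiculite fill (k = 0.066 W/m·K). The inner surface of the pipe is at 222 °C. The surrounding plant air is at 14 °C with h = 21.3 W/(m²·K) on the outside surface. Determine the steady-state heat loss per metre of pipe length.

Treating each annulus and film as a series resistance:
R_cast iron pipe wall = ln(55.4/50)/(2π×60×1) = 2.72×10^-4 K/W
R_cellular glass = ln(130.4/55.4)/(2π×0.0514×1) = 2.651 K/W
R_vermiculite fill = ln(149.4/130.4)/(2π×0.066×1) = 0.328 K/W
R_outer film = 1/(h_o·2πr_oL) = 1/(21.3×2π×0.1494×1) = 0.05001 K/W
R_total = 3.029 K/W
Q = ΔT/R_total = 208/3.029

q′ ≈ 68.7 W/m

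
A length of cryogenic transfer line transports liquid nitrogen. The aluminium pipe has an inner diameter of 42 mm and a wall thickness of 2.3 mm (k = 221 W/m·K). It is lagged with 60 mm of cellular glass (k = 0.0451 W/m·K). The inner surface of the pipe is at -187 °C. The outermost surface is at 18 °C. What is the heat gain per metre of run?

Cylindrical conduction, so R = ln(r₂/r₁)/(2πkL) per layer, in series:
R_aluminium pipe wall = ln(23.3/21)/(2π×221×1) = 7.485×10^-5 K/W
R_cellular glass = ln(83.3/23.3)/(2π×0.0451×1) = 4.496 K/W
R_total = 4.496 K/W
Q = ΔT/R_total = 205/4.496

q′ ≈ 45.6 W/m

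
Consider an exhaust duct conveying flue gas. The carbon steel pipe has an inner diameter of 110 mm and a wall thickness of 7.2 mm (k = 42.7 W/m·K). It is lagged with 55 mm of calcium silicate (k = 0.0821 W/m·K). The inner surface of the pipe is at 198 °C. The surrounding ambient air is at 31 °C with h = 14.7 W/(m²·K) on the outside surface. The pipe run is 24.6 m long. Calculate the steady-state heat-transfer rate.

Treating each annulus and film as a series resistance:
R_carbon steel pipe wall = ln(62.2/55)/(2π×42.7×24.6) = 1.864×10^-5 K/W
R_calcium silicate = ln(117.2/62.2)/(2π×0.0821×24.6) = 0.04992 K/W
R_outer film = 1/(h_o·2πr_oL) = 1/(14.7×2π×0.1172×24.6) = 0.003755 K/W
R_total = 0.0537 K/W
Q = ΔT/R_total = 167/0.0537

Q ≈ 3110 W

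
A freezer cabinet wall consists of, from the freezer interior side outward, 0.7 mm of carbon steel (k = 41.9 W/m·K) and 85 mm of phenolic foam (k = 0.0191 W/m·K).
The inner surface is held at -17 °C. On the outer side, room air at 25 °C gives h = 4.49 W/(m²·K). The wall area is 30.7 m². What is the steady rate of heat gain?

Using the resistance-network approach (series):
R_carbon steel = L/(kA) = 0.0007/(41.9×30.7) = 5.442×10^-7 K/W
R_phenolic foam = L/(kA) = 0.085/(0.0191×30.7) = 0.145 K/W
R_outer film = 1/(h_o·A) = 1/(4.49×30.7) = 0.007255 K/W
R_total = 0.1522 K/W
Q = ΔT / R_total = 42 / 0.1522

Q ≈ 276 W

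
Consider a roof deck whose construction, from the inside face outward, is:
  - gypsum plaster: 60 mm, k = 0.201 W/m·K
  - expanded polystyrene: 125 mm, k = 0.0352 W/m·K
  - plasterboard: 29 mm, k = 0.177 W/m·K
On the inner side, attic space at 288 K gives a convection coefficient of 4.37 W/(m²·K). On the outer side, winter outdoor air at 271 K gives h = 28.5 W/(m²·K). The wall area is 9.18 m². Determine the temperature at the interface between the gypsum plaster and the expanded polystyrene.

T ≈ 286 K

Series thermal resistances:
R_inner film = 1/(h_i·A) = 1/(4.37×9.18) = 0.02493 K/W
R_gypsum plaster = L/(kA) = 0.06/(0.201×9.18) = 0.03252 K/W
R_expanded polystyrene = L/(kA) = 0.125/(0.0352×9.18) = 0.3868 K/W
R_plasterboard = L/(kA) = 0.029/(0.177×9.18) = 0.01785 K/W
R_outer film = 1/(h_o·A) = 1/(28.5×9.18) = 0.003822 K/W
R_total = 0.4659 K/W;  Q = ΔT/R_total = 17/0.4659 = 36.48 W
T_interface = T_inner − Q·ΣR(inner→interface) = 288 − 36.5×0.05744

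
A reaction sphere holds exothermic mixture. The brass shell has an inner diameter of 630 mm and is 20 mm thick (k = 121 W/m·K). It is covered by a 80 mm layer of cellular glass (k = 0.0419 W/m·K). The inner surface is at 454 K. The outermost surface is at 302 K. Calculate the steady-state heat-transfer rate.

Spherical conduction: R = (1/r_in − 1/r_out)/(4πk) per layer; series-sum.
R_brass shell = (1/0.315 − 1/0.335)/(4π×121) = 1.246×10^-4 K/W
R_cellular glass = (1/0.335 − 1/0.415)/(4π×0.0419) = 1.093 K/W
R_total = 1.093 K/W
Q = ΔT/R_total = 152/1.093

Q ≈ 139 W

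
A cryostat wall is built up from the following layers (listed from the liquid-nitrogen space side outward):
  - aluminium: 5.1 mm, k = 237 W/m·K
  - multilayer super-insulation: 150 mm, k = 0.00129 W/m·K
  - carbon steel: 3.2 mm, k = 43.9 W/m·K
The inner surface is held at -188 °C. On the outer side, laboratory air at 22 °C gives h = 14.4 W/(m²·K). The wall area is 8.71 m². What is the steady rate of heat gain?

Using the resistance-network approach (series):
R_aluminium = L/(kA) = 0.0051/(237×8.71) = 2.471×10^-6 K/W
R_multilayer super-insulation = L/(kA) = 0.15/(0.00129×8.71) = 13.35 K/W
R_carbon steel = L/(kA) = 0.0032/(43.9×8.71) = 8.369×10^-6 K/W
R_outer film = 1/(h_o·A) = 1/(14.4×8.71) = 0.007973 K/W
R_total = 13.36 K/W
Q = ΔT / R_total = 210 / 13.36

Q ≈ 15.7 W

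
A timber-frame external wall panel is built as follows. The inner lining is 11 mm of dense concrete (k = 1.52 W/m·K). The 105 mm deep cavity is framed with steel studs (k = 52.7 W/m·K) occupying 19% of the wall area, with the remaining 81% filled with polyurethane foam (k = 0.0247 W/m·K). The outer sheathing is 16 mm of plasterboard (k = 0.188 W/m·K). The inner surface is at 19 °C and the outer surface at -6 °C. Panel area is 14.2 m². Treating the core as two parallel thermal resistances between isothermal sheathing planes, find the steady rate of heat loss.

Q ≈ 3450 W

Sheathing layers in series; stud and cavity paths in parallel between them.
R_inner = 0.011/(1.52×14.2) = 5.096×10^-4 K/W
R_stud  = 0.105/(52.7×0.19×14.2) = 7.385×10^-4 K/W
R_cav   = 0.105/(0.0247×0.81×14.2) = 0.3696 K/W
1/R_core = 1/R_stud + 1/R_cav → R_core = 7.37×10^-4 K/W
R_outer = 0.016/(0.188×14.2) = 0.005993 K/W
R_total = 0.00724 K/W
Q = ΔT/R_total = 25/0.00724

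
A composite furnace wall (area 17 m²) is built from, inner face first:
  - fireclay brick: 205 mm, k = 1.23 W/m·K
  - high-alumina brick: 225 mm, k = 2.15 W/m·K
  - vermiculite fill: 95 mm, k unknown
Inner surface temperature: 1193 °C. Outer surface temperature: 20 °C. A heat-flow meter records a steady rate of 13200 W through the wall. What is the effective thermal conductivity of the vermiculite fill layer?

Using the resistance-network approach (series):
R_fireclay brick = L/(kA) = 0.205/(1.23×17) = 0.009804 K/W
R_high-alumina brick = L/(kA) = 0.225/(2.15×17) = 0.006156 K/W
Sum of known resistances R_other = 0.01596 K/W
Total R = ΔT/Q = 1173/13200 = 0.08886 K/W
R_vermiculite fill = R_total − R_other = 0.0729 K/W
k = L/(R·A) = 0.095/(0.0729×17)

k ≈ 0.0767 W/(m·K)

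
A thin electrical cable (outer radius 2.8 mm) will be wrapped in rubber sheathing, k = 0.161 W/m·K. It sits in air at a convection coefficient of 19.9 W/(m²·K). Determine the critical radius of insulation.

For a cylinder r_cr = k/h = 0.161/19.9
r_cr = 8.09 mm; since the bare radius (2.8 mm) is below r_cr, adding a thin layer of insulation will *increase* heat loss.

r_cr ≈ 8.09 mm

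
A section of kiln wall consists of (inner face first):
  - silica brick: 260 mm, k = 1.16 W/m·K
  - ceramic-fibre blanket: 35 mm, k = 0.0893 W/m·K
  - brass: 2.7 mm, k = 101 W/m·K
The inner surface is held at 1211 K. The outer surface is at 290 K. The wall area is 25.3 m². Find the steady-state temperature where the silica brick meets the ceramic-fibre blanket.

Model the wall as resistances in series:
R_silica brick = L/(kA) = 0.26/(1.16×25.3) = 0.008859 K/W
R_ceramic-fibre blanket = L/(kA) = 0.035/(0.0893×25.3) = 0.01549 K/W
R_brass = L/(kA) = 0.0027/(101×25.3) = 1.057×10^-6 K/W
R_total = 0.02435 K/W;  Q = ΔT/R_total = 921/0.02435 = 37820 W
T_interface = T_inner − Q·ΣR(inner→interface) = 1211 − 37800×0.008859

T ≈ 876 K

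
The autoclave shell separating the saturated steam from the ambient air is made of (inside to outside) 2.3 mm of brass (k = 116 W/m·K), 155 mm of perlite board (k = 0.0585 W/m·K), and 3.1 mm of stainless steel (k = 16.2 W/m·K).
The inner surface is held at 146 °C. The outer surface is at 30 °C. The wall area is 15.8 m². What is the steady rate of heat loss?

Treating each layer as a thermal resistance in series:
R_brass = L/(kA) = 0.0023/(116×15.8) = 1.255×10^-6 K/W
R_perlite board = L/(kA) = 0.155/(0.0585×15.8) = 0.1677 K/W
R_stainless steel = L/(kA) = 0.0031/(16.2×15.8) = 1.211×10^-5 K/W
R_total = 0.1677 K/W
Q = ΔT / R_total = 116 / 0.1677

Q ≈ 692 W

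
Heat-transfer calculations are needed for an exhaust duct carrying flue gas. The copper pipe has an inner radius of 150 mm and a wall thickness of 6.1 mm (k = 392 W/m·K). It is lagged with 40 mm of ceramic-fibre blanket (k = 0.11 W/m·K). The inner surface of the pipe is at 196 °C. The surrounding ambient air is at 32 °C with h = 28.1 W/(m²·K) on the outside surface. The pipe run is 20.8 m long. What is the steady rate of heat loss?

Q ≈ 9500 W

Per-layer cylindrical resistances, series-summed:
R_copper pipe wall = ln(156.1/150)/(2π×392×20.8) = 7.781×10^-7 K/W
R_ceramic-fibre blanket = ln(196.1/156.1)/(2π×0.11×20.8) = 0.01587 K/W
R_outer film = 1/(h_o·2πr_oL) = 1/(28.1×2π×0.1961×20.8) = 0.001389 K/W
R_total = 0.01726 K/W
Q = ΔT/R_total = 164/0.01726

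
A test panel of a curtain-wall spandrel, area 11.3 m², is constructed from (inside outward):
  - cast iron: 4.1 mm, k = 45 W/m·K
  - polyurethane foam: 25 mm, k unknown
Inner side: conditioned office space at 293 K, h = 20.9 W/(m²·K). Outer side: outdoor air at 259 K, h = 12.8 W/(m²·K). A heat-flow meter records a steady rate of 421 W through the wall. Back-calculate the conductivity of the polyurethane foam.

Thermal resistances in series:
R_inner film = 1/(h_i·A) = 1/(20.9×11.3) = 0.004234 K/W
R_cast iron = L/(kA) = 0.0041/(45×11.3) = 8.063×10^-6 K/W
R_outer film = 1/(h_o·A) = 1/(12.8×11.3) = 0.006914 K/W
Sum of known resistances R_other = 0.01116 K/W
Total R = ΔT/Q = 34/421 = 0.08076 K/W
R_polyurethane foam = R_total − R_other = 0.0696 K/W
k = L/(R·A) = 0.025/(0.0696×11.3)

k ≈ 0.0318 W/(m·K)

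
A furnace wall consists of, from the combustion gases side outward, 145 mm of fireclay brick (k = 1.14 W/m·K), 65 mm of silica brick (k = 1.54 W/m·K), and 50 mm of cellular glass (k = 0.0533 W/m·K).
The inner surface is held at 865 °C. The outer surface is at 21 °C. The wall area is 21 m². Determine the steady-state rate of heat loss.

Q ≈ 16000 W

Thermal resistances in series:
R_fireclay brick = L/(kA) = 0.145/(1.14×21) = 0.006057 K/W
R_silica brick = L/(kA) = 0.065/(1.54×21) = 0.00201 K/W
R_cellular glass = L/(kA) = 0.05/(0.0533×21) = 0.04467 K/W
R_total = 0.05274 K/W
Q = ΔT / R_total = 844 / 0.05274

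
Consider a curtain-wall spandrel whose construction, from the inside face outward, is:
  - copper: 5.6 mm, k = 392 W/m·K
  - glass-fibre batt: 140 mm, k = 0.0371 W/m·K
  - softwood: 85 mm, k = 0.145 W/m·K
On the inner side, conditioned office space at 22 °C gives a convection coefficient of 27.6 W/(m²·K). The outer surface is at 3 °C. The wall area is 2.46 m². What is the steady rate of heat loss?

Using the resistance-network approach (series):
R_inner film = 1/(h_i·A) = 1/(27.6×2.46) = 0.01473 K/W
R_copper = L/(kA) = 0.0056/(392×2.46) = 5.807×10^-6 K/W
R_glass-fibre batt = L/(kA) = 0.14/(0.0371×2.46) = 1.534 K/W
R_softwood = L/(kA) = 0.085/(0.145×2.46) = 0.2383 K/W
R_total = 1.787 K/W
Q = ΔT / R_total = 19 / 1.787

Q ≈ 10.6 W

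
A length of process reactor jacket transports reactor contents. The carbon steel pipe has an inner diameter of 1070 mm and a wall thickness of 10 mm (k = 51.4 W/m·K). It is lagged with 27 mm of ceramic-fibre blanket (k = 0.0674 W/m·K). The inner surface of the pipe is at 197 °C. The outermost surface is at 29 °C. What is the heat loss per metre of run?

Treating each annulus and film as a series resistance:
R_carbon steel pipe wall = ln(545/535)/(2π×51.4×1) = 5.734×10^-5 K/W
R_ceramic-fibre blanket = ln(572/545)/(2π×0.0674×1) = 0.1142 K/W
R_total = 0.1142 K/W
Q = ΔT/R_total = 168/0.1142

q′ ≈ 1470 W/m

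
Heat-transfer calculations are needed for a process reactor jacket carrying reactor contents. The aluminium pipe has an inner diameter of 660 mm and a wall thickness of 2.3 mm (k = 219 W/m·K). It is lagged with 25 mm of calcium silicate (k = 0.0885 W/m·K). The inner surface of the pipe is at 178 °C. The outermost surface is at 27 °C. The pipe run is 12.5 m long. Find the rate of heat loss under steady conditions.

Q ≈ 14500 W

Treating each annulus and film as a series resistance:
R_aluminium pipe wall = ln(332.3/330)/(2π×219×12.5) = 4.038×10^-7 K/W
R_calcium silicate = ln(357.3/332.3)/(2π×0.0885×12.5) = 0.01044 K/W
R_total = 0.01044 K/W
Q = ΔT/R_total = 151/0.01044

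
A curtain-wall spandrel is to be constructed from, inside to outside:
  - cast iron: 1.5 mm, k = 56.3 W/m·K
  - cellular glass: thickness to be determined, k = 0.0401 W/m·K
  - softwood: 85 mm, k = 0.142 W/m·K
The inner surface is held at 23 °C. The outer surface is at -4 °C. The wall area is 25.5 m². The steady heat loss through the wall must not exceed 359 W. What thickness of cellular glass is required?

Thermal resistances in series:
R_cast iron = L/(kA) = 0.0015/(56.3×25.5) = 1.045×10^-6 K/W
R_softwood = L/(kA) = 0.085/(0.142×25.5) = 0.02347 K/W
Sum of the known resistances R_other = 0.02348 K/W
Required total resistance R_tot = ΔT/Q_allow = 27/359 = 0.07521 K/W
R_cellular glass = R_tot − R_other = 0.05173 K/W
L = R·k·A = 0.05173×0.0401×25.5

L ≈ 52.9 mm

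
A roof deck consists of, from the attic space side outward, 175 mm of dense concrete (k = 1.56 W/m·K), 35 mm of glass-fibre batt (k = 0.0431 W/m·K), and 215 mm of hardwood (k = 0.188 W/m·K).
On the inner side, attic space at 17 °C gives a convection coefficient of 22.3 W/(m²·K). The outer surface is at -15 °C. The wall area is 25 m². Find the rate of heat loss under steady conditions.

Q ≈ 379 W

Model the wall as resistances in series:
R_inner film = 1/(h_i·A) = 1/(22.3×25) = 0.001794 K/W
R_dense concrete = L/(kA) = 0.175/(1.56×25) = 0.004487 K/W
R_glass-fibre batt = L/(kA) = 0.035/(0.0431×25) = 0.03248 K/W
R_hardwood = L/(kA) = 0.215/(0.188×25) = 0.04574 K/W
R_total = 0.08451 K/W
Q = ΔT / R_total = 32 / 0.08451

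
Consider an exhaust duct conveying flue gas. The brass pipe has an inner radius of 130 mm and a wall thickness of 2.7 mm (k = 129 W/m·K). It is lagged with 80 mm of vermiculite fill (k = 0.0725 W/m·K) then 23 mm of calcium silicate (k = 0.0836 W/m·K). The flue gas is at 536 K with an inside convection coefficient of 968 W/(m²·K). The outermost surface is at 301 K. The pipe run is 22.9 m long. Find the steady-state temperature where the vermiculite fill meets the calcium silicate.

T ≈ 338 K

For a radial system each layer contributes R = ln(r_out/r_in)/(2πkL); films add R = 1/(hA).
R_inner film = 1/(h_i·2πr₁L) = 1/(968×2π×0.13×22.9) = 5.523×10^-5 K/W
R_brass pipe wall = ln(132.7/130)/(2π×129×22.9) = 1.108×10^-6 K/W
R_vermiculite fill = ln(212.7/132.7)/(2π×0.0725×22.9) = 0.04523 K/W
R_calcium silicate = ln(235.7/212.7)/(2π×0.0836×22.9) = 0.008536 K/W
R_total = 0.05382 K/W
Q = ΔT/R_total = 235/0.05382
Q = 4370 W
T_interface = T_inner − Q·ΣR(inner→interface) = 536 − 4370×0.04528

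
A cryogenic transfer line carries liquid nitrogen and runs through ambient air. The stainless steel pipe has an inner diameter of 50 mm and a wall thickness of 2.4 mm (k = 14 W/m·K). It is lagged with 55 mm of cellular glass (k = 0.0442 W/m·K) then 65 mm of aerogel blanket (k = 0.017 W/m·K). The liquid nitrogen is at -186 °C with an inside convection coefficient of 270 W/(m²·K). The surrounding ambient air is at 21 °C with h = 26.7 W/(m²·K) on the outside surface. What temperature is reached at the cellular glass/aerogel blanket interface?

T ≈ -98.8 °C

Per-layer cylindrical resistances, series-summed:
R_inner film = 1/(h_i·2πr₁L) = 1/(270×2π×0.025×1) = 0.02358 K/W
R_stainless steel pipe wall = ln(27.4/25)/(2π×14×1) = 0.001042 K/W
R_cellular glass = ln(82.4/27.4)/(2π×0.0442×1) = 3.965 K/W
R_aerogel blanket = ln(147.4/82.4)/(2π×0.017×1) = 5.445 K/W
R_outer film = 1/(h_o·2πr_oL) = 1/(26.7×2π×0.1474×1) = 0.04044 K/W
R_total = 9.474 K/W
Q = ΔT/R_total = 207/9.474
Q = 21.8 W/m
T_interface = T_inner + Q·ΣR(inner→interface) = -186 + 21.8×3.989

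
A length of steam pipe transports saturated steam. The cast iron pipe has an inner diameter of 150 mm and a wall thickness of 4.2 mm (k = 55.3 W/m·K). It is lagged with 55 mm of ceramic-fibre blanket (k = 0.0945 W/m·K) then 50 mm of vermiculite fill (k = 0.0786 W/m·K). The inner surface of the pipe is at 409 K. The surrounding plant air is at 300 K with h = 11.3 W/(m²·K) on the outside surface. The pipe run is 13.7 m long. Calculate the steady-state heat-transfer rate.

Q ≈ 930 W

Per-layer cylindrical resistances, series-summed:
R_cast iron pipe wall = ln(79.2/75)/(2π×55.3×13.7) = 1.145×10^-5 K/W
R_ceramic-fibre blanket = ln(134.2/79.2)/(2π×0.0945×13.7) = 0.06483 K/W
R_vermiculite fill = ln(184.2/134.2)/(2π×0.0786×13.7) = 0.04681 K/W
R_outer film = 1/(h_o·2πr_oL) = 1/(11.3×2π×0.1842×13.7) = 0.005581 K/W
R_total = 0.1172 K/W
Q = ΔT/R_total = 109/0.1172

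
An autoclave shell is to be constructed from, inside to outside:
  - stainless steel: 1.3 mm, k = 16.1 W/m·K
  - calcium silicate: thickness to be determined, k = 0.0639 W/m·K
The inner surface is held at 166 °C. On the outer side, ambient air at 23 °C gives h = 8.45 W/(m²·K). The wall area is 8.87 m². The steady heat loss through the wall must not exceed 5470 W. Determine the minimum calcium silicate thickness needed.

Series thermal resistances:
R_stainless steel = L/(kA) = 0.0013/(16.1×8.87) = 9.103×10^-6 K/W
R_outer film = 1/(h_o·A) = 1/(8.45×8.87) = 0.01334 K/W
Sum of the known resistances R_other = 0.01335 K/W
Required total resistance R_tot = ΔT/Q_allow = 143/5470 = 0.02614 K/W
R_calcium silicate = R_tot − R_other = 0.01279 K/W
L = R·k·A = 0.01279×0.0639×8.87

L ≈ 7.25 mm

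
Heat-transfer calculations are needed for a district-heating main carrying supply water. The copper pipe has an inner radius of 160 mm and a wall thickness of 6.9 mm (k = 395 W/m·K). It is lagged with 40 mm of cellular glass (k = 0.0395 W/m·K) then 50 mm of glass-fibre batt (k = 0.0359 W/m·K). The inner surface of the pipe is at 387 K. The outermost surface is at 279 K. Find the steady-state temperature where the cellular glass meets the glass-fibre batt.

Treating each annulus and film as a series resistance:
R_copper pipe wall = ln(166.9/160)/(2π×395×1) = 1.701×10^-5 K/W
R_cellular glass = ln(206.9/166.9)/(2π×0.0395×1) = 0.8656 K/W
R_glass-fibre batt = ln(256.9/206.9)/(2π×0.0359×1) = 0.9596 K/W
R_total = 1.825 K/W
Q = ΔT/R_total = 108/1.825
Q = 59.2 W/m
T_interface = T_inner − Q·ΣR(inner→interface) = 387 − 59.2×0.8657

T ≈ 336 K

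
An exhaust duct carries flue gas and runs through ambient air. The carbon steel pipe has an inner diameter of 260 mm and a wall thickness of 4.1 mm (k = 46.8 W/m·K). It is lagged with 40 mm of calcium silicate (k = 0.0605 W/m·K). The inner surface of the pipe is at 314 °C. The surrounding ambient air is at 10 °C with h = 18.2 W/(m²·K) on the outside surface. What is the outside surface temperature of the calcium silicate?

T ≈ 30.7 °C

Per-layer cylindrical resistances, series-summed:
R_carbon steel pipe wall = ln(134.1/130)/(2π×46.8×1) = 1.056×10^-4 K/W
R_calcium silicate = ln(174.1/134.1)/(2π×0.0605×1) = 0.6867 K/W
R_outer film = 1/(h_o·2πr_oL) = 1/(18.2×2π×0.1741×1) = 0.05023 K/W
R_total = 0.7371 K/W
Q = ΔT/R_total = 304/0.7371
Q = 412 W/m
T_interface = T_inner − Q·ΣR(inner→interface) = 314 − 412×0.6868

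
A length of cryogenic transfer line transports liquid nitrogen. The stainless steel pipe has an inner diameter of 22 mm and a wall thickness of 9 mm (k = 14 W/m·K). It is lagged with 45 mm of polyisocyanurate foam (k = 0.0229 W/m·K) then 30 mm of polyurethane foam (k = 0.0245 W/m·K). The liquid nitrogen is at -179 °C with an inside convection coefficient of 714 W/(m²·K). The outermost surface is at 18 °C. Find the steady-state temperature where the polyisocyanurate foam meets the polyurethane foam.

T ≈ -27.5 °C

Cylindrical conduction, so R = ln(r₂/r₁)/(2πkL) per layer, in series:
R_inner film = 1/(h_i·2πr₁L) = 1/(714×2π×0.011×1) = 0.02026 K/W
R_stainless steel pipe wall = ln(20/11)/(2π×14×1) = 0.006796 K/W
R_polyisocyanurate foam = ln(65/20)/(2π×0.0229×1) = 8.192 K/W
R_polyurethane foam = ln(95/65)/(2π×0.0245×1) = 2.465 K/W
R_total = 10.68 K/W
Q = ΔT/R_total = 197/10.68
Q = 18.4 W/m
T_interface = T_inner + Q·ΣR(inner→interface) = -179 + 18.4×8.219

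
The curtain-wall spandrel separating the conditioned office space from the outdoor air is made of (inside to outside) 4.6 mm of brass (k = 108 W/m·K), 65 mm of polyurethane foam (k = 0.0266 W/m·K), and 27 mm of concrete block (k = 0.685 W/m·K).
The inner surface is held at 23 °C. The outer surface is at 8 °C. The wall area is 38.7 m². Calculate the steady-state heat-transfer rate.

Model the wall as resistances in series:
R_brass = L/(kA) = 0.0046/(108×38.7) = 1.101×10^-6 K/W
R_polyurethane foam = L/(kA) = 0.065/(0.0266×38.7) = 0.06314 K/W
R_concrete block = L/(kA) = 0.027/(0.685×38.7) = 0.001019 K/W
R_total = 0.06416 K/W
Q = ΔT / R_total = 15 / 0.06416

Q ≈ 234 W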